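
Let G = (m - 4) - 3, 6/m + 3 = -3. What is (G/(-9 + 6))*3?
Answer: 8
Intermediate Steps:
m = -1 (m = 6/(-3 - 3) = 6/(-6) = 6*(-⅙) = -1)
G = -8 (G = (-1 - 4) - 3 = -5 - 3 = -8)
(G/(-9 + 6))*3 = (-8/(-9 + 6))*3 = (-8/(-3))*3 = -⅓*(-8)*3 = (8/3)*3 = 8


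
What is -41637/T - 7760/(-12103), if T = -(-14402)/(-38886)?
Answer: 515685138707/4587037 ≈ 1.1242e+5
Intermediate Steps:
T = -7201/19443 (T = -(-14402)*(-1)/38886 = -1*7201/19443 = -7201/19443 ≈ -0.37036)
-41637/T - 7760/(-12103) = -41637/(-7201/19443) - 7760/(-12103) = -41637*(-19443/7201) - 7760*(-1/12103) = 809548191/7201 + 7760/12103 = 515685138707/4587037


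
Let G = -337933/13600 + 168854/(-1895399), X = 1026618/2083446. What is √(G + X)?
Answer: I*√4896205381234653670442444873082/447548966028120 ≈ 4.9441*I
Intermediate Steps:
X = 171103/347241 (X = 1026618*(1/2083446) = 171103/347241 ≈ 0.49275)
G = -642814284667/25777426400 (G = -337933*1/13600 + 168854*(-1/1895399) = -337933/13600 - 168854/1895399 = -642814284667/25777426400 ≈ -24.937)
√(G + X) = √(-642814284667/25777426400 + 171103/347241) = √(-218800880032734547/8950979320562400) = I*√4896205381234653670442444873082/447548966028120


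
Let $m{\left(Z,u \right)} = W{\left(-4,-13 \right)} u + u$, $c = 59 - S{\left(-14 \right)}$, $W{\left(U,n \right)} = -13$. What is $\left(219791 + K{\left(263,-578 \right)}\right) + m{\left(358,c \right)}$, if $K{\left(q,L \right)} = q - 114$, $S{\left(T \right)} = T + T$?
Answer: $218896$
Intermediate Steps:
$S{\left(T \right)} = 2 T$
$K{\left(q,L \right)} = -114 + q$ ($K{\left(q,L \right)} = q - 114 = -114 + q$)
$c = 87$ ($c = 59 - 2 \left(-14\right) = 59 - -28 = 59 + 28 = 87$)
$m{\left(Z,u \right)} = - 12 u$ ($m{\left(Z,u \right)} = - 13 u + u = - 12 u$)
$\left(219791 + K{\left(263,-578 \right)}\right) + m{\left(358,c \right)} = \left(219791 + \left(-114 + 263\right)\right) - 1044 = \left(219791 + 149\right) - 1044 = 219940 - 1044 = 218896$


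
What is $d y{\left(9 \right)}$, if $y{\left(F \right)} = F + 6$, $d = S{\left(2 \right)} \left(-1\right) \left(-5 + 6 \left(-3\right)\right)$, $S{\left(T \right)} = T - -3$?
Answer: $1725$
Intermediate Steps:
$S{\left(T \right)} = 3 + T$ ($S{\left(T \right)} = T + 3 = 3 + T$)
$d = 115$ ($d = \left(3 + 2\right) \left(-1\right) \left(-5 + 6 \left(-3\right)\right) = 5 \left(-1\right) \left(-5 - 18\right) = \left(-5\right) \left(-23\right) = 115$)
$y{\left(F \right)} = 6 + F$
$d y{\left(9 \right)} = 115 \left(6 + 9\right) = 115 \cdot 15 = 1725$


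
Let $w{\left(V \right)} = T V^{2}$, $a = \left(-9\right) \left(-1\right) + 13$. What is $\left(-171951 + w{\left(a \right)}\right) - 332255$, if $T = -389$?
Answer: $-692482$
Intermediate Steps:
$a = 22$ ($a = 9 + 13 = 22$)
$w{\left(V \right)} = - 389 V^{2}$
$\left(-171951 + w{\left(a \right)}\right) - 332255 = \left(-171951 - 389 \cdot 22^{2}\right) - 332255 = \left(-171951 - 188276\right) - 332255 = -360227 - 332255 = -692482$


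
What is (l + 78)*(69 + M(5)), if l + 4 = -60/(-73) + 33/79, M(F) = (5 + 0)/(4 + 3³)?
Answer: 30009568/5767 ≈ 5203.7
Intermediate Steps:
M(F) = 5/31 (M(F) = 5/(4 + 27) = 5/31)
l = -15919/5767 (l = -4 + (-60/(-73) + 33/79) = -4 + (-60*(-1/73) + 33*(1/79)) = -4 + (60/73 + 33/79) = -4 + 7149/5767 = -15919/5767 ≈ -2.7604)
(l + 78)*(69 + M(5)) = (-15919/5767 + 78)*(69 + 5/31) = (433907/5767)*(2144/31) = 30009568/5767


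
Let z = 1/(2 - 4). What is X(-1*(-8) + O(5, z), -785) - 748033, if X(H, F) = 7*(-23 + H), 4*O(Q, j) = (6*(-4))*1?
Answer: -748180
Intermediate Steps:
z = -½ (z = 1/(-2) = -½ ≈ -0.50000)
O(Q, j) = -6 (O(Q, j) = ((6*(-4))*1)/4 = (-24*1)/4 = (¼)*(-24) = -6)
X(H, F) = -161 + 7*H
X(-1*(-8) + O(5, z), -785) - 748033 = (-161 + 7*(-1*(-8) - 6)) - 748033 = (-161 + 7*(8 - 6)) - 748033 = (-161 + 7*2) - 748033 = (-161 + 14) - 748033 = -147 - 748033 = -748180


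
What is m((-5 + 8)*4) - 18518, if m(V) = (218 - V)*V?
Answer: -16046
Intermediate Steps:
m(V) = V*(218 - V)
m((-5 + 8)*4) - 18518 = ((-5 + 8)*4)*(218 - (-5 + 8)*4) - 18518 = (3*4)*(218 - 3*4) - 18518 = 12*(218 - 1*12) - 18518 = 12*(218 - 12) - 18518 = 12*206 - 18518 = 2472 - 18518 = -16046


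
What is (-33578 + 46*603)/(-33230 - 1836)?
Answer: 2920/17533 ≈ 0.16654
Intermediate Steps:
(-33578 + 46*603)/(-33230 - 1836) = (-33578 + 27738)/(-35066) = -5840*(-1/35066) = 2920/17533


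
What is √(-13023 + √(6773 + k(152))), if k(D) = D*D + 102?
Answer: √(-13023 + 3*√3331) ≈ 113.36*I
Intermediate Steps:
k(D) = 102 + D² (k(D) = D² + 102 = 102 + D²)
√(-13023 + √(6773 + k(152))) = √(-13023 + √(6773 + (102 + 152²))) = √(-13023 + √(6773 + (102 + 23104))) = √(-13023 + √(6773 + 23206)) = √(-13023 + √29979) = √(-13023 + 3*√3331)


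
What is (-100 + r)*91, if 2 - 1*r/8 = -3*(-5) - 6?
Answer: -14196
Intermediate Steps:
r = -56 (r = 16 - 8*(-3*(-5) - 6) = 16 - 8*(15 - 6) = 16 - 8*9 = 16 - 72 = -56)
(-100 + r)*91 = (-100 - 56)*91 = -156*91 = -14196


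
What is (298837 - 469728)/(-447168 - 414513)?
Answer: 170891/861681 ≈ 0.19832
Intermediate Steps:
(298837 - 469728)/(-447168 - 414513) = -170891/(-861681) = -170891*(-1/861681) = 170891/861681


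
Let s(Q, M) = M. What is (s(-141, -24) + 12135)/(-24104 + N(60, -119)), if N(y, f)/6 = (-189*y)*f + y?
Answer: 12111/8073016 ≈ 0.0015002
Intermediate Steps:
N(y, f) = 6*y - 1134*f*y (N(y, f) = 6*((-189*y)*f + y) = 6*(-189*f*y + y) = 6*(y - 189*f*y) = 6*y - 1134*f*y)
(s(-141, -24) + 12135)/(-24104 + N(60, -119)) = (-24 + 12135)/(-24104 + 6*60*(1 - 189*(-119))) = 12111/(-24104 + 6*60*(1 + 22491)) = 12111/(-24104 + 6*60*22492) = 12111/(-24104 + 8097120) = 12111/8073016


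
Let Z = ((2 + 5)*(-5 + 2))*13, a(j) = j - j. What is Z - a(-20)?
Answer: -273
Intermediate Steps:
a(j) = 0
Z = -273 (Z = (7*(-3))*13 = -21*13 = -273)
Z - a(-20) = -273 - 1*0 = -273 + 0 = -273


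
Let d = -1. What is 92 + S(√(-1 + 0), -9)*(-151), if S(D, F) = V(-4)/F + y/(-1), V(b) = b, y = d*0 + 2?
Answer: 2942/9 ≈ 326.89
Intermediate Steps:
y = 2 (y = -1*0 + 2 = 0 + 2 = 2)
S(D, F) = -2 - 4/F (S(D, F) = -4/F + 2/(-1) = -4/F + 2*(-1) = -4/F - 2 = -2 - 4/F)
92 + S(√(-1 + 0), -9)*(-151) = 92 + (-2 - 4/(-9))*(-151) = 92 + (-2 - 4*(-⅑))*(-151) = 92 + (-2 + 4/9)*(-151) = 92 - 14/9*(-151) = 92 + 2114/9 = 2942/9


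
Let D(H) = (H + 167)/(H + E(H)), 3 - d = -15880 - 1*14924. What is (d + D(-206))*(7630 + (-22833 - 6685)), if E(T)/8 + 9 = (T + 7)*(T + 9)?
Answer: -105645170002752/156673 ≈ -6.7430e+8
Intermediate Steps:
E(T) = -72 + 8*(7 + T)*(9 + T) (E(T) = -72 + 8*((T + 7)*(T + 9)) = -72 + 8*((7 + T)*(9 + T)) = -72 + 8*(7 + T)*(9 + T))
d = 30807 (d = 3 - (-15880 - 1*14924) = 3 - (-15880 - 14924) = 3 - 1*(-30804) = 3 + 30804 = 30807)
D(H) = (167 + H)/(432 + 8*H**2 + 129*H) (D(H) = (H + 167)/(H + (432 + 8*H**2 + 128*H)) = (167 + H)/(432 + 8*H**2 + 129*H))
(d + D(-206))*(7630 + (-22833 - 6685)) = (30807 + (167 - 206)/(432 + 8*(-206)**2 + 129*(-206)))*(7630 + (-22833 - 6685)) = (30807 - 39/(432 + 8*42436 - 26574))*(7630 - 29518) = (30807 - 39/(432 + 339488 - 26574))*(-21888) = (30807 - 39/313346)*(-21888) = (9653250183/313346)*(-21888) = -105645170002752/156673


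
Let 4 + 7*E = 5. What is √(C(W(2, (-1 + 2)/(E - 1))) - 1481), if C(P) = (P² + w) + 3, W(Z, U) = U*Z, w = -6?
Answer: I*√13307/3 ≈ 38.452*I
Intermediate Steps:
E = ⅐ (E = -4/7 + (⅐)*5 = -4/7 + 5/7 = ⅐ ≈ 0.14286)
C(P) = -3 + P² (C(P) = (P² - 6) + 3 = (-6 + P²) + 3 = -3 + P²)
√(C(W(2, (-1 + 2)/(E - 1))) - 1481) = √((-3 + (((-1 + 2)/(⅐ - 1))*2)²) - 1481) = √((-3 + ((1/(-6/7))*2)²) - 1481) = √((-3 + ((1*(-7/6))*2)²) - 1481) = √((-3 + (-7/6*2)²) - 1481) = √((-3 + (-7/3)²) - 1481) = √((-3 + 49/9) - 1481) = √(22/9 - 1481) = √(-13307/9) = I*√13307/3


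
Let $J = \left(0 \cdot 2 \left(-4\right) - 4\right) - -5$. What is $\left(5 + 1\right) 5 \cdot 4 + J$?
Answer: $121$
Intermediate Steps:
$J = 1$ ($J = \left(0 \left(-8\right) - 4\right) + 5 = \left(0 - 4\right) + 5 = -4 + 5 = 1$)
$\left(5 + 1\right) 5 \cdot 4 + J = \left(5 + 1\right) 5 \cdot 4 + 1 = 6 \cdot 5 \cdot 4 + 1 = 30 \cdot 4 + 1 = 120 + 1 = 121$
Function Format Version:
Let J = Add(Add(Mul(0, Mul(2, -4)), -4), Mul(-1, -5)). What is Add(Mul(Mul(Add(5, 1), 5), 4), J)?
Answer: 121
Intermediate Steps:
J = 1 (J = Add(Add(Mul(0, -8), -4), 5) = Add(Add(0, -4), 5) = Add(-4, 5) = 1)
Add(Mul(Mul(Add(5, 1), 5), 4), J) = Add(Mul(Mul(Add(5, 1), 5), 4), 1) = Add(Mul(Mul(6, 5), 4), 1) = Add(Mul(30, 4), 1) = Add(120, 1) = 121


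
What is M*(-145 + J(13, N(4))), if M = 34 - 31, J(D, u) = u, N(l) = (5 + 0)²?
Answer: -360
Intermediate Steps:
N(l) = 25 (N(l) = 5² = 25)
M = 3
M*(-145 + J(13, N(4))) = 3*(-145 + 25) = 3*(-120) = -360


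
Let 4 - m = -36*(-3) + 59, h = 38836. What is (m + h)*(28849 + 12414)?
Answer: 1595763999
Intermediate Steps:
m = -163 (m = 4 - (-36*(-3) + 59) = 4 - (108 + 59) = 4 - 1*167 = 4 - 167 = -163)
(m + h)*(28849 + 12414) = (-163 + 38836)*(28849 + 12414) = 38673*41263 = 1595763999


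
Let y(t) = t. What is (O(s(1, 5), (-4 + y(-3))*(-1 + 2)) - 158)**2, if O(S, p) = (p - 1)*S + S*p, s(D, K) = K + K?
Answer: 94864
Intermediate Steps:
s(D, K) = 2*K
O(S, p) = S*p + S*(-1 + p) (O(S, p) = (-1 + p)*S + S*p = S*(-1 + p) + S*p = S*p + S*(-1 + p))
(O(s(1, 5), (-4 + y(-3))*(-1 + 2)) - 158)**2 = ((2*5)*(-1 + 2*((-4 - 3)*(-1 + 2))) - 158)**2 = (10*(-1 + 2*(-7*1)) - 158)**2 = (10*(-1 + 2*(-7)) - 158)**2 = (10*(-1 - 14) - 158)**2 = (10*(-15) - 158)**2 = (-150 - 158)**2 = (-308)**2 = 94864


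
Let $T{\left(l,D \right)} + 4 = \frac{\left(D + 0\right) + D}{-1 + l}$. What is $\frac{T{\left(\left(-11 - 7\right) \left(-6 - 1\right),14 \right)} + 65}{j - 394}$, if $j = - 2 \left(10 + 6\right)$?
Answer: $- \frac{2551}{17750} \approx -0.14372$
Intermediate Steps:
$j = -32$ ($j = \left(-2\right) 16 = -32$)
$T{\left(l,D \right)} = -4 + \frac{2 D}{-1 + l}$ ($T{\left(l,D \right)} = -4 + \frac{\left(D + 0\right) + D}{-1 + l} = -4 + \frac{D + D}{-1 + l} = -4 + \frac{2 D}{-1 + l}$)
$\frac{T{\left(\left(-11 - 7\right) \left(-6 - 1\right),14 \right)} + 65}{j - 394} = \frac{\frac{2 \left(2 + 14 - 2 \left(-11 - 7\right) \left(-6 - 1\right)\right)}{-1 + \left(-11 - 7\right) \left(-6 - 1\right)} + 65}{-32 - 394} = \frac{\frac{2 \left(2 + 14 - 2 \left(\left(-18\right) \left(-7\right)\right)\right)}{-1 - -126} + 65}{-426} = \left(\frac{2 \left(2 + 14 - 252\right)}{-1 + 126} + 65\right) \left(- \frac{1}{426}\right) = \left(\frac{2 \left(2 + 14 - 252\right)}{125} + 65\right) \left(- \frac{1}{426}\right) = \left(2 \cdot \frac{1}{125} \left(-236\right) + 65\right) \left(- \frac{1}{426}\right) = \left(- \frac{472}{125} + 65\right) \left(- \frac{1}{426}\right) = \frac{7653}{125} \left(- \frac{1}{426}\right) = - \frac{2551}{17750}$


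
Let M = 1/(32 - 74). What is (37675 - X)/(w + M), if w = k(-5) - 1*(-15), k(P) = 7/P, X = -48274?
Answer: 18049290/2851 ≈ 6330.9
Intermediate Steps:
w = 68/5 (w = 7/(-5) - 1*(-15) = 7*(-⅕) + 15 = -7/5 + 15 = 68/5 ≈ 13.600)
M = -1/42 (M = 1/(-42) = -1/42 ≈ -0.023810)
(37675 - X)/(w + M) = (37675 - 1*(-48274))/(68/5 - 1/42) = (37675 + 48274)/(2851/210) = (210/2851)*85949 = 18049290/2851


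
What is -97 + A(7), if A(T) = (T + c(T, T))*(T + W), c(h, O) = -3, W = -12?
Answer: -117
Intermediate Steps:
A(T) = (-12 + T)*(-3 + T) (A(T) = (T - 3)*(T - 12) = (-3 + T)*(-12 + T) = (-12 + T)*(-3 + T))
-97 + A(7) = -97 + (36 + 7² - 15*7) = -97 + (36 + 49 - 105) = -97 - 20 = -117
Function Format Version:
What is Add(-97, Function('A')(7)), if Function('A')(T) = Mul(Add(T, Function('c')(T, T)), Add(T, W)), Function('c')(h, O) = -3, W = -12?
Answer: -117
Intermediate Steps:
Function('A')(T) = Mul(Add(-12, T), Add(-3, T)) (Function('A')(T) = Mul(Add(T, -3), Add(T, -12)) = Mul(Add(-3, T), Add(-12, T)) = Mul(Add(-12, T), Add(-3, T)))
Add(-97, Function('A')(7)) = Add(-97, Add(36, Pow(7, 2), Mul(-15, 7))) = Add(-97, Add(36, 49, -105)) = Add(-97, -20) = -117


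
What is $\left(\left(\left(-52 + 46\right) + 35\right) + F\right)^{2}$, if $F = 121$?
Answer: $22500$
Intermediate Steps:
$\left(\left(\left(-52 + 46\right) + 35\right) + F\right)^{2} = \left(\left(\left(-52 + 46\right) + 35\right) + 121\right)^{2} = \left(\left(-6 + 35\right) + 121\right)^{2} = \left(29 + 121\right)^{2} = 150^{2} = 22500$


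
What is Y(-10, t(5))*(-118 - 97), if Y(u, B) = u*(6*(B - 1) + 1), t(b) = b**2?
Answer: 311750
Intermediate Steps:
Y(u, B) = u*(-5 + 6*B) (Y(u, B) = u*(6*(-1 + B) + 1) = u*((-6 + 6*B) + 1) = u*(-5 + 6*B))
Y(-10, t(5))*(-118 - 97) = (-10*(-5 + 6*5**2))*(-118 - 97) = -10*(-5 + 6*25)*(-215) = -10*(-5 + 150)*(-215) = -10*145*(-215) = -1450*(-215) = 311750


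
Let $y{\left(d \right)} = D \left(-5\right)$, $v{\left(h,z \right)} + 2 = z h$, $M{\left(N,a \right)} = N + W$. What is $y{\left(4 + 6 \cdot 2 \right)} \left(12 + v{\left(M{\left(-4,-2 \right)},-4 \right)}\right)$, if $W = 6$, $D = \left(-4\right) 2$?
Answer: $80$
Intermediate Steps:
$D = -8$
$M{\left(N,a \right)} = 6 + N$ ($M{\left(N,a \right)} = N + 6 = 6 + N$)
$v{\left(h,z \right)} = -2 + h z$ ($v{\left(h,z \right)} = -2 + z h = -2 + h z$)
$y{\left(d \right)} = 40$ ($y{\left(d \right)} = \left(-8\right) \left(-5\right) = 40$)
$y{\left(4 + 6 \cdot 2 \right)} \left(12 + v{\left(M{\left(-4,-2 \right)},-4 \right)}\right) = 40 \left(12 + \left(-2 + \left(6 - 4\right) \left(-4\right)\right)\right) = 40 \left(12 + \left(-2 + 2 \left(-4\right)\right)\right) = 40 \left(12 - 10\right) = 40 \cdot 2 = 80$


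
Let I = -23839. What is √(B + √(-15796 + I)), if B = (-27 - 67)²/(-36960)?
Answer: √(-5102790 + 21344400*I*√39635)/4620 ≈ 9.9711 + 9.9831*I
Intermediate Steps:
B = -2209/9240 (B = (-94)²*(-1/36960) = 8836*(-1/36960) = -2209/9240 ≈ -0.23907)
√(B + √(-15796 + I)) = √(-2209/9240 + √(-15796 - 23839)) = √(-2209/9240 + √(-39635)) = √(-2209/9240 + I*√39635)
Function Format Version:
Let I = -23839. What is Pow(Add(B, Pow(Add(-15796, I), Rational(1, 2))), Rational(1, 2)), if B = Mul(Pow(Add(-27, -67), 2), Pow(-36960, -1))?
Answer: Mul(Rational(1, 4620), Pow(Add(-5102790, Mul(21344400, I, Pow(39635, Rational(1, 2)))), Rational(1, 2))) ≈ Add(9.9711, Mul(9.9831, I))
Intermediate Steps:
B = Rational(-2209, 9240) (B = Mul(Pow(-94, 2), Rational(-1, 36960)) = Mul(8836, Rational(-1, 36960)) = Rational(-2209, 9240) ≈ -0.23907)
Pow(Add(B, Pow(Add(-15796, I), Rational(1, 2))), Rational(1, 2)) = Pow(Add(Rational(-2209, 9240), Pow(Add(-15796, -23839), Rational(1, 2))), Rational(1, 2)) = Pow(Add(Rational(-2209, 9240), Pow(-39635, Rational(1, 2))), Rational(1, 2)) = Pow(Add(Rational(-2209, 9240), Mul(I, Pow(39635, Rational(1, 2)))), Rational(1, 2))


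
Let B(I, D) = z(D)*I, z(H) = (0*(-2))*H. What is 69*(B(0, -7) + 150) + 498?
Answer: 10848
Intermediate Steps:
z(H) = 0 (z(H) = 0*H = 0)
B(I, D) = 0 (B(I, D) = 0*I = 0)
69*(B(0, -7) + 150) + 498 = 69*(0 + 150) + 498 = 69*150 + 498 = 10350 + 498 = 10848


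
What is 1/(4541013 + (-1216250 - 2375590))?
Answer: 1/949173 ≈ 1.0535e-6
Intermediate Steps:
1/(4541013 + (-1216250 - 2375590)) = 1/(4541013 - 3591840) = 1/949173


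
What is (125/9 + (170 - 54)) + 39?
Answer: 1520/9 ≈ 168.89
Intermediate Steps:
(125/9 + (170 - 54)) + 39 = (125*(⅑) + 116) + 39 = (125/9 + 116) + 39 = 1169/9 + 39 = 1520/9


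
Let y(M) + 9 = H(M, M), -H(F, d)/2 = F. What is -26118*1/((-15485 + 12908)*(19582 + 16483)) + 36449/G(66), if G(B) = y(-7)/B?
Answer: 14905228886784/30979835 ≈ 4.8113e+5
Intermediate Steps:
H(F, d) = -2*F
y(M) = -9 - 2*M
G(B) = 5/B (G(B) = (-9 - 2*(-7))/B = (-9 + 14)/B = 5/B)
-26118*1/((-15485 + 12908)*(19582 + 16483)) + 36449/G(66) = -26118*1/((-15485 + 12908)*(19582 + 16483)) + 36449/((5/66)) = -26118/((-2577*36065)) + 36449/((5*(1/66))) = -26118/(-92939505) + 36449/(5/66) = -26118*(-1/92939505) + 36449*(66/5) = 8706/30979835 + 2405634/5 = 14905228886784/30979835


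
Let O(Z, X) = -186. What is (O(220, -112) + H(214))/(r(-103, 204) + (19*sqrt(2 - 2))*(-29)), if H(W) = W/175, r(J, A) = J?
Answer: 32336/18025 ≈ 1.7940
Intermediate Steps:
H(W) = W/175 (H(W) = W*(1/175) = W/175)
(O(220, -112) + H(214))/(r(-103, 204) + (19*sqrt(2 - 2))*(-29)) = (-186 + (1/175)*214)/(-103 + (19*sqrt(2 - 2))*(-29)) = (-186 + 214/175)/(-103 + (19*sqrt(0))*(-29)) = -32336/(175*(-103 + (19*0)*(-29))) = -32336/(175*(-103 + 0*(-29))) = -32336/(175*(-103 + 0)) = -32336/175/(-103) = -32336/175*(-1/103) = 32336/18025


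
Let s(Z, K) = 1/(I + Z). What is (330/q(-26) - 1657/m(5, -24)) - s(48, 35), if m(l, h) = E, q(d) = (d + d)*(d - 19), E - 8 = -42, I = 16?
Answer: 2073257/42432 ≈ 48.861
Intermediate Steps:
E = -34 (E = 8 - 42 = -34)
q(d) = 2*d*(-19 + d) (q(d) = (2*d)*(-19 + d) = 2*d*(-19 + d))
s(Z, K) = 1/(16 + Z)
m(l, h) = -34
(330/q(-26) - 1657/m(5, -24)) - s(48, 35) = (330/((2*(-26)*(-19 - 26))) - 1657/(-34)) - 1/(16 + 48) = (330/((2*(-26)*(-45))) - 1657*(-1/34)) - 1/64 = (330/2340 + 1657/34) - 1*1/64 = (330*(1/2340) + 1657/34) - 1/64 = (11/78 + 1657/34) - 1/64 = 32405/663 - 1/64 = 2073257/42432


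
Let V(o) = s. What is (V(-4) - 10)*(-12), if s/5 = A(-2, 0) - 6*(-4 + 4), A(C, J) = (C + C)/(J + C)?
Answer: 0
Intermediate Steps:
A(C, J) = 2*C/(C + J) (A(C, J) = (2*C)/(C + J) = 2*C/(C + J))
s = 10 (s = 5*(2*(-2)/(-2 + 0) - 6*(-4 + 4)) = 5*(2*(-2)/(-2) - 6*0) = 5*(2*(-2)*(-1/2) - 1*0) = 5*(2 + 0) = 5*2 = 10)
V(o) = 10
(V(-4) - 10)*(-12) = (10 - 10)*(-12) = 0*(-12) = 0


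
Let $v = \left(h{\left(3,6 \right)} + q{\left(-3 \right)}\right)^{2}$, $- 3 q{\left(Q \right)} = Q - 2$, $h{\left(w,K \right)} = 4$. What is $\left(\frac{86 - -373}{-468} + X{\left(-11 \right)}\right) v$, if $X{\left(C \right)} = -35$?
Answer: $- \frac{540719}{468} \approx -1155.4$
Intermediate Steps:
$q{\left(Q \right)} = \frac{2}{3} - \frac{Q}{3}$ ($q{\left(Q \right)} = - \frac{Q - 2}{3} = - \frac{-2 + Q}{3} = \frac{2}{3} - \frac{Q}{3}$)
$v = \frac{289}{9}$ ($v = \left(4 + \left(\frac{2}{3} - -1\right)\right)^{2} = \left(4 + \left(\frac{2}{3} + 1\right)\right)^{2} = \left(4 + \frac{5}{3}\right)^{2} = \left(\frac{17}{3}\right)^{2} = \frac{289}{9} \approx 32.111$)
$\left(\frac{86 - -373}{-468} + X{\left(-11 \right)}\right) v = \left(\frac{86 - -373}{-468} - 35\right) \frac{289}{9} = \left(\left(86 + 373\right) \left(- \frac{1}{468}\right) - 35\right) \frac{289}{9} = \left(459 \left(- \frac{1}{468}\right) - 35\right) \frac{289}{9} = \left(- \frac{51}{52} - 35\right) \frac{289}{9} = \left(- \frac{1871}{52}\right) \frac{289}{9} = - \frac{540719}{468}$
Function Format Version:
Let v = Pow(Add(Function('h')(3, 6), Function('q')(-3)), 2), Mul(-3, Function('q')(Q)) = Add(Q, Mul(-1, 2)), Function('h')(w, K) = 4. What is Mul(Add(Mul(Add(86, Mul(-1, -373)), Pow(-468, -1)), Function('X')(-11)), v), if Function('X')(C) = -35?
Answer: Rational(-540719, 468) ≈ -1155.4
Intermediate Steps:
Function('q')(Q) = Add(Rational(2, 3), Mul(Rational(-1, 3), Q)) (Function('q')(Q) = Mul(Rational(-1, 3), Add(Q, Mul(-1, 2))) = Mul(Rational(-1, 3), Add(Q, -2)) = Mul(Rational(-1, 3), Add(-2, Q)) = Add(Rational(2, 3), Mul(Rational(-1, 3), Q)))
v = Rational(289, 9) (v = Pow(Add(4, Add(Rational(2, 3), Mul(Rational(-1, 3), -3))), 2) = Pow(Add(4, Add(Rational(2, 3), 1)), 2) = Pow(Add(4, Rational(5, 3)), 2) = Pow(Rational(17, 3), 2) = Rational(289, 9) ≈ 32.111)
Mul(Add(Mul(Add(86, Mul(-1, -373)), Pow(-468, -1)), Function('X')(-11)), v) = Mul(Add(Mul(Add(86, Mul(-1, -373)), Pow(-468, -1)), -35), Rational(289, 9)) = Mul(Add(Mul(Add(86, 373), Rational(-1, 468)), -35), Rational(289, 9)) = Mul(Add(Mul(459, Rational(-1, 468)), -35), Rational(289, 9)) = Mul(Add(Rational(-51, 52), -35), Rational(289, 9)) = Mul(Rational(-1871, 52), Rational(289, 9)) = Rational(-540719, 468)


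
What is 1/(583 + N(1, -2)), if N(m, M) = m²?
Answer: 1/584 ≈ 0.0017123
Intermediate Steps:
1/(583 + N(1, -2)) = 1/(583 + 1²) = 1/(583 + 1) = 1/584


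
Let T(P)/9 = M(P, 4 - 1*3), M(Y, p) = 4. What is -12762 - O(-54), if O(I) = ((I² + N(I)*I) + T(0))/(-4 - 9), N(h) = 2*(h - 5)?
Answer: -156582/13 ≈ -12045.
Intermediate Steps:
T(P) = 36 (T(P) = 9*4 = 36)
N(h) = -10 + 2*h (N(h) = 2*(-5 + h) = -10 + 2*h)
O(I) = -36/13 - I²/13 - I*(-10 + 2*I)/13 (O(I) = ((I² + (-10 + 2*I)*I) + 36)/(-4 - 9) = ((I² + I*(-10 + 2*I)) + 36)/(-13) = -(36 + I² + I*(-10 + 2*I))/13 = -36/13 - I²/13 - I*(-10 + 2*I)/13)
-12762 - O(-54) = -12762 - (-36/13 - 3/13*(-54)² + (10/13)*(-54)) = -12762 - (-36/13 - 3/13*2916 - 540/13) = -12762 - (-36/13 - 8748/13 - 540/13) = -12762 - 1*(-9324/13) = -12762 + 9324/13 = -156582/13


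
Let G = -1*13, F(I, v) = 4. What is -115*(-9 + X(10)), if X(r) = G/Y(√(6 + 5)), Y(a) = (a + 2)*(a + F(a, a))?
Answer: 1564/7 + 1794*√11/7 ≈ 1073.4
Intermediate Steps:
G = -13
Y(a) = (2 + a)*(4 + a) (Y(a) = (a + 2)*(a + 4) = (2 + a)*(4 + a))
X(r) = -13/(19 + 6*√11) (X(r) = -13/(8 + (√(6 + 5))² + 6*√(6 + 5)) = -13/(8 + (√11)² + 6*√11) = -13/(8 + 11 + 6*√11) = -13/(19 + 6*√11))
-115*(-9 + X(10)) = -115*(-9 + (247/35 - 78*√11/35)) = -115*(-68/35 - 78*√11/35) = 1564/7 + 1794*√11/7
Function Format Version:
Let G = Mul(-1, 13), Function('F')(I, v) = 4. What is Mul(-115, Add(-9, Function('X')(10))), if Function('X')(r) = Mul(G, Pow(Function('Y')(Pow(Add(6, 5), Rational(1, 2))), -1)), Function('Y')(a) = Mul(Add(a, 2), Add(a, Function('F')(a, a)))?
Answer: Add(Rational(1564, 7), Mul(Rational(1794, 7), Pow(11, Rational(1, 2)))) ≈ 1073.4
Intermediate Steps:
G = -13
Function('Y')(a) = Mul(Add(2, a), Add(4, a)) (Function('Y')(a) = Mul(Add(a, 2), Add(a, 4)) = Mul(Add(2, a), Add(4, a)))
Function('X')(r) = Mul(-13, Pow(Add(19, Mul(6, Pow(11, Rational(1, 2)))), -1)) (Function('X')(r) = Mul(-13, Pow(Add(8, Pow(Pow(Add(6, 5), Rational(1, 2)), 2), Mul(6, Pow(Add(6, 5), Rational(1, 2)))), -1)) = Mul(-13, Pow(Add(8, Pow(Pow(11, Rational(1, 2)), 2), Mul(6, Pow(11, Rational(1, 2)))), -1)) = Mul(-13, Pow(Add(8, 11, Mul(6, Pow(11, Rational(1, 2)))), -1)) = Mul(-13, Pow(Add(19, Mul(6, Pow(11, Rational(1, 2)))), -1)))
Mul(-115, Add(-9, Function('X')(10))) = Mul(-115, Add(-9, Add(Rational(247, 35), Mul(Rational(-78, 35), Pow(11, Rational(1, 2)))))) = Mul(-115, Add(Rational(-68, 35), Mul(Rational(-78, 35), Pow(11, Rational(1, 2))))) = Add(Rational(1564, 7), Mul(Rational(1794, 7), Pow(11, Rational(1, 2))))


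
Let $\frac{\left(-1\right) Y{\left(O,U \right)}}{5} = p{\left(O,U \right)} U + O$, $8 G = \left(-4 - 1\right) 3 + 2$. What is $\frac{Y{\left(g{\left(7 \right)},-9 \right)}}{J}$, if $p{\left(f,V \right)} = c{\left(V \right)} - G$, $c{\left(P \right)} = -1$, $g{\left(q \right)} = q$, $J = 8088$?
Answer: $- \frac{55}{64704} \approx -0.00085002$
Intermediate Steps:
$G = - \frac{13}{8}$ ($G = \frac{\left(-4 - 1\right) 3 + 2}{8} = \frac{\left(-5\right) 3 + 2}{8} = \frac{-15 + 2}{8} = \frac{1}{8} \left(-13\right) = - \frac{13}{8} \approx -1.625$)
$p{\left(f,V \right)} = \frac{5}{8}$ ($p{\left(f,V \right)} = -1 - - \frac{13}{8} = -1 + \frac{13}{8} = \frac{5}{8}$)
$Y{\left(O,U \right)} = - 5 O - \frac{25 U}{8}$ ($Y{\left(O,U \right)} = - 5 \left(\frac{5 U}{8} + O\right) = - 5 \left(O + \frac{5 U}{8}\right) = - 5 O - \frac{25 U}{8}$)
$\frac{Y{\left(g{\left(7 \right)},-9 \right)}}{J} = \frac{\left(-5\right) 7 - - \frac{225}{8}}{8088} = \left(-35 + \frac{225}{8}\right) \frac{1}{8088} = \left(- \frac{55}{8}\right) \frac{1}{8088} = - \frac{55}{64704}$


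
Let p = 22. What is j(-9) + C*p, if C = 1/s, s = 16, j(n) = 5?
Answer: 51/8 ≈ 6.3750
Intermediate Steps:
C = 1/16 ≈ 0.062500
j(-9) + C*p = 5 + (1/16)*22 = 5 + 11/8 = 51/8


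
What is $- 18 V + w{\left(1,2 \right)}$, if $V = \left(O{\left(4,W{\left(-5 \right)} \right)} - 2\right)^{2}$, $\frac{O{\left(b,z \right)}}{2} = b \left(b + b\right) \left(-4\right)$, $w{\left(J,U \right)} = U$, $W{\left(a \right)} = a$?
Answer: $-1198150$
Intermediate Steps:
$O{\left(b,z \right)} = - 16 b^{2}$ ($O{\left(b,z \right)} = 2 b \left(b + b\right) \left(-4\right) = 2 b 2 b \left(-4\right) = 2 \cdot 2 b^{2} \left(-4\right) = 2 \left(- 8 b^{2}\right) = - 16 b^{2}$)
$V = 66564$ ($V = \left(- 16 \cdot 4^{2} - 2\right)^{2} = \left(\left(-16\right) 16 - 2\right)^{2} = \left(-256 - 2\right)^{2} = \left(-258\right)^{2} = 66564$)
$- 18 V + w{\left(1,2 \right)} = \left(-18\right) 66564 + 2 = -1198152 + 2 = -1198150$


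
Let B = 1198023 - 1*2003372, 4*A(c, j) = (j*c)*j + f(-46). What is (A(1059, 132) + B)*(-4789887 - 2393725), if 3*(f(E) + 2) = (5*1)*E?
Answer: -82057724616472/3 ≈ -2.7353e+13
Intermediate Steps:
f(E) = -2 + 5*E/3 (f(E) = -2 + ((5*1)*E)/3 = -2 + (5*E)/3 = -2 + 5*E/3)
A(c, j) = -59/3 + c*j**2/4 (A(c, j) = ((j*c)*j + (-2 + (5/3)*(-46)))/4 = ((c*j)*j + (-2 - 230/3))/4 = (c*j**2 - 236/3)/4 = (-236/3 + c*j**2)/4 = -59/3 + c*j**2/4)
B = -805349 (B = 1198023 - 2003372 = -805349)
(A(1059, 132) + B)*(-4789887 - 2393725) = ((-59/3 + (1/4)*1059*132**2) - 805349)*(-4789887 - 2393725) = ((-59/3 + (1/4)*1059*17424) - 805349)*(-7183612) = ((-59/3 + 4613004) - 805349)*(-7183612) = (13838953/3 - 805349)*(-7183612) = (11422906/3)*(-7183612) = -82057724616472/3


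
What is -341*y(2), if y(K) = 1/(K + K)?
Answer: -341/4 ≈ -85.250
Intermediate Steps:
y(K) = 1/(2*K)
-341*y(2) = -341/(2*2) = -341*¼ = -341/4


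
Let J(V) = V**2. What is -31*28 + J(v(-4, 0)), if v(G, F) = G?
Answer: -852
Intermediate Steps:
-31*28 + J(v(-4, 0)) = -31*28 + (-4)**2 = -868 + 16 = -852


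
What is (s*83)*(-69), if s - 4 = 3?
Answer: -40089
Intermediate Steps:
s = 7 (s = 4 + 3 = 7)
(s*83)*(-69) = (7*83)*(-69) = 581*(-69) = -40089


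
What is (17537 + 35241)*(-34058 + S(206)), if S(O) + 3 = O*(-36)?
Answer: -2189073106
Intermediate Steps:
S(O) = -3 - 36*O (S(O) = -3 + O*(-36) = -3 - 36*O)
(17537 + 35241)*(-34058 + S(206)) = (17537 + 35241)*(-34058 + (-3 - 36*206)) = 52778*(-34058 + (-3 - 7416)) = 52778*(-34058 - 7419) = 52778*(-41477) = -2189073106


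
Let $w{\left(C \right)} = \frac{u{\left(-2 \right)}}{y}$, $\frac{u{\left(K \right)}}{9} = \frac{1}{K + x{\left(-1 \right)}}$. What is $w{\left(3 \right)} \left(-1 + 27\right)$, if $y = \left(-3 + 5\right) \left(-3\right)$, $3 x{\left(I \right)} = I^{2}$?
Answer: $\frac{117}{5} \approx 23.4$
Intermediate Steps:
$x{\left(I \right)} = \frac{I^{2}}{3}$
$u{\left(K \right)} = \frac{9}{\frac{1}{3} + K}$ ($u{\left(K \right)} = \frac{9}{K + \frac{\left(-1\right)^{2}}{3}} = \frac{9}{K + \frac{1}{3} \cdot 1} = \frac{9}{K + \frac{1}{3}} = \frac{9}{\frac{1}{3} + K}$)
$y = -6$ ($y = 2 \left(-3\right) = -6$)
$w{\left(C \right)} = \frac{9}{10}$ ($w{\left(C \right)} = \frac{27 \frac{1}{1 + 3 \left(-2\right)}}{-6} = \frac{27}{1 - 6} \left(- \frac{1}{6}\right) = \frac{27}{-5} \left(- \frac{1}{6}\right) = 27 \left(- \frac{1}{5}\right) \left(- \frac{1}{6}\right) = \left(- \frac{27}{5}\right) \left(- \frac{1}{6}\right) = \frac{9}{10}$)
$w{\left(3 \right)} \left(-1 + 27\right) = \frac{9 \left(-1 + 27\right)}{10} = \frac{9}{10} \cdot 26 = \frac{117}{5}$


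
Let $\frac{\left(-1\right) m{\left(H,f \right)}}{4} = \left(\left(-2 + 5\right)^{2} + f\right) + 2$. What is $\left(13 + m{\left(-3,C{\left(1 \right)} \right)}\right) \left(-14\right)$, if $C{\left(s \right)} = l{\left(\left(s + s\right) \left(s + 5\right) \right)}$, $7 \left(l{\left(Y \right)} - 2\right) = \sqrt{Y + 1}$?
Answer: $546 + 8 \sqrt{13} \approx 574.84$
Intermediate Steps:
$l{\left(Y \right)} = 2 + \frac{\sqrt{1 + Y}}{7}$ ($l{\left(Y \right)} = 2 + \frac{\sqrt{Y + 1}}{7} = 2 + \frac{\sqrt{1 + Y}}{7}$)
$C{\left(s \right)} = 2 + \frac{\sqrt{1 + 2 s \left(5 + s\right)}}{7}$ ($C{\left(s \right)} = 2 + \frac{\sqrt{1 + \left(s + s\right) \left(s + 5\right)}}{7} = 2 + \frac{\sqrt{1 + 2 s \left(5 + s\right)}}{7}$)
$m{\left(H,f \right)} = -44 - 4 f$ ($m{\left(H,f \right)} = - 4 \left(\left(\left(-2 + 5\right)^{2} + f\right) + 2\right) = - 4 \left(\left(3^{2} + f\right) + 2\right) = - 4 \left(\left(9 + f\right) + 2\right) = - 4 \left(11 + f\right) = -44 - 4 f$)
$\left(13 + m{\left(-3,C{\left(1 \right)} \right)}\right) \left(-14\right) = \left(13 - \left(44 + 4 \left(2 + \frac{\sqrt{1 + 2 \cdot 1 \left(5 + 1\right)}}{7}\right)\right)\right) \left(-14\right) = \left(13 - \left(44 + 4 \left(2 + \frac{\sqrt{1 + 2 \cdot 1 \cdot 6}}{7}\right)\right)\right) \left(-14\right) = \left(13 - \left(44 + 4 \left(2 + \frac{\sqrt{1 + 12}}{7}\right)\right)\right) \left(-14\right) = \left(13 - \left(44 + 4 \left(2 + \frac{\sqrt{13}}{7}\right)\right)\right) \left(-14\right) = \left(13 - \left(52 + \frac{4 \sqrt{13}}{7}\right)\right) \left(-14\right) = \left(-39 - \frac{4 \sqrt{13}}{7}\right) \left(-14\right) = 546 + 8 \sqrt{13}$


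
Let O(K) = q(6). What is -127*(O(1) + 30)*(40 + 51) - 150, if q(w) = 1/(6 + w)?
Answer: -4173877/12 ≈ -3.4782e+5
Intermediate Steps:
O(K) = 1/12 (O(K) = 1/(6 + 6) = 1/12)
-127*(O(1) + 30)*(40 + 51) - 150 = -127*(1/12 + 30)*(40 + 51) - 150 = -45847*91/12 - 150 = -127*32851/12 - 150 = -4172077/12 - 150 = -4173877/12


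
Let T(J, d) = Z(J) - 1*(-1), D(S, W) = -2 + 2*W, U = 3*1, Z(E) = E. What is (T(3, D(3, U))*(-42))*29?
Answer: -4872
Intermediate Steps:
U = 3
T(J, d) = 1 + J (T(J, d) = J - 1*(-1) = J + 1 = 1 + J)
(T(3, D(3, U))*(-42))*29 = ((1 + 3)*(-42))*29 = (4*(-42))*29 = -168*29 = -4872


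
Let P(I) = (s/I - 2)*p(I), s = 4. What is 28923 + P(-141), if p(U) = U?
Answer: 29209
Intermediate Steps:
P(I) = I*(-2 + 4/I) (P(I) = (4/I - 2)*I = (-2 + 4/I)*I = I*(-2 + 4/I))
28923 + P(-141) = 28923 + (4 - 2*(-141)) = 28923 + (4 + 282) = 28923 + 286 = 29209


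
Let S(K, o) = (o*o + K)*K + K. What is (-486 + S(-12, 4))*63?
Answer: -34398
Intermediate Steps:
S(K, o) = K + K*(K + o²) (S(K, o) = (o² + K)*K + K = (K + o²)*K + K = K*(K + o²) + K = K + K*(K + o²))
(-486 + S(-12, 4))*63 = (-486 - 12*(1 - 12 + 4²))*63 = (-486 - 12*(1 - 12 + 16))*63 = (-486 - 12*5)*63 = (-486 - 60)*63 = -546*63 = -34398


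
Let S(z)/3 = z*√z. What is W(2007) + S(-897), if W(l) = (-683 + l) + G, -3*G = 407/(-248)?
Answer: 985463/744 - 2691*I*√897 ≈ 1324.5 - 80595.0*I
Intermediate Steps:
G = 407/744 (G = -407/(3*(-248)) = -407*(-1)/(3*248) = -⅓*(-407/248) = 407/744 ≈ 0.54704)
S(z) = 3*z^(3/2) (S(z) = 3*(z*√z) = 3*z^(3/2))
W(l) = -507745/744 + l (W(l) = (-683 + l) + 407/744 = -507745/744 + l)
W(2007) + S(-897) = (-507745/744 + 2007) + 3*(-897)^(3/2) = 985463/744 + 3*(-897*I*√897) = 985463/744 - 2691*I*√897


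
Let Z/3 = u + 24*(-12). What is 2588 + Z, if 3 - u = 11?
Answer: 1700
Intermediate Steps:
u = -8 (u = 3 - 1*11 = 3 - 11 = -8)
Z = -888 (Z = 3*(-8 + 24*(-12)) = 3*(-8 - 288) = 3*(-296) = -888)
2588 + Z = 2588 - 888 = 1700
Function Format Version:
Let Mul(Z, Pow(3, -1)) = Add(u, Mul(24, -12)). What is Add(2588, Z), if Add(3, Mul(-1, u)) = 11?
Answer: 1700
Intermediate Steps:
u = -8 (u = Add(3, Mul(-1, 11)) = Add(3, -11) = -8)
Z = -888 (Z = Mul(3, Add(-8, Mul(24, -12))) = Mul(3, Add(-8, -288)) = Mul(3, -296) = -888)
Add(2588, Z) = Add(2588, -888) = 1700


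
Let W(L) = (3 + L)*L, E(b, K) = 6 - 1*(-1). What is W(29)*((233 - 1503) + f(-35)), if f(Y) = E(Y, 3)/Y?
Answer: -5893728/5 ≈ -1.1787e+6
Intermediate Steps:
E(b, K) = 7 (E(b, K) = 6 + 1 = 7)
f(Y) = 7/Y
W(L) = L*(3 + L)
W(29)*((233 - 1503) + f(-35)) = (29*(3 + 29))*((233 - 1503) + 7/(-35)) = (29*32)*(-1270 + 7*(-1/35)) = 928*(-1270 - 1/5) = 928*(-6351/5) = -5893728/5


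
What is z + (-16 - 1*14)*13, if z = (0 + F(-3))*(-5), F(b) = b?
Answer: -375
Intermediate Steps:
z = 15 (z = (0 - 3)*(-5) = -3*(-5) = 15)
z + (-16 - 1*14)*13 = 15 + (-16 - 1*14)*13 = 15 + (-16 - 14)*13 = 15 - 30*13 = 15 - 390 = -375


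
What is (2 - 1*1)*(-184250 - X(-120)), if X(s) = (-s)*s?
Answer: -169850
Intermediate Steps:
X(s) = -s²
(2 - 1*1)*(-184250 - X(-120)) = (2 - 1*1)*(-184250 - (-1)*(-120)²) = (2 - 1)*(-184250 - (-1)*14400) = 1*(-184250 - 1*(-14400)) = 1*(-184250 + 14400) = 1*(-169850) = -169850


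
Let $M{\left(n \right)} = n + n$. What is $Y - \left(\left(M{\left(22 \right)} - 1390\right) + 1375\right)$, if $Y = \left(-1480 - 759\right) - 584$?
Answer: $-2852$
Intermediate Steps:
$M{\left(n \right)} = 2 n$
$Y = -2823$ ($Y = -2239 - 584 = -2823$)
$Y - \left(\left(M{\left(22 \right)} - 1390\right) + 1375\right) = -2823 - \left(\left(2 \cdot 22 - 1390\right) + 1375\right) = -2823 - \left(\left(44 - 1390\right) + 1375\right) = -2823 - \left(-1346 + 1375\right) = -2823 - 29 = -2852$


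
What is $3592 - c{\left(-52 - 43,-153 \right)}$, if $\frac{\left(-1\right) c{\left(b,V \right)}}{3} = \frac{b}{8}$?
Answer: $\frac{28451}{8} \approx 3556.4$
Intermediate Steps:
$c{\left(b,V \right)} = - \frac{3 b}{8}$ ($c{\left(b,V \right)} = - 3 \frac{b}{8} = - \frac{3 b}{8}$)
$3592 - c{\left(-52 - 43,-153 \right)} = 3592 - - \frac{3 \left(-52 - 43\right)}{8} = 3592 - \left(- \frac{3}{8}\right) \left(-95\right) = 3592 - \frac{285}{8} = \frac{28451}{8}$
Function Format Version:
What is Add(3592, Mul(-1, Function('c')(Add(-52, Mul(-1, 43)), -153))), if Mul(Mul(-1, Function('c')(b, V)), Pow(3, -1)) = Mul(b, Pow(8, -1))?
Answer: Rational(28451, 8) ≈ 3556.4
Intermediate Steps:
Function('c')(b, V) = Mul(Rational(-3, 8), b) (Function('c')(b, V) = Mul(-3, Mul(b, Pow(8, -1))) = Mul(-3, Mul(b, Rational(1, 8))) = Mul(-3, Mul(Rational(1, 8), b)) = Mul(Rational(-3, 8), b))
Add(3592, Mul(-1, Function('c')(Add(-52, Mul(-1, 43)), -153))) = Add(3592, Mul(-1, Mul(Rational(-3, 8), Add(-52, Mul(-1, 43))))) = Add(3592, Mul(-1, Mul(Rational(-3, 8), Add(-52, -43)))) = Add(3592, Mul(-1, Mul(Rational(-3, 8), -95))) = Add(3592, Mul(-1, Rational(285, 8))) = Add(3592, Rational(-285, 8)) = Rational(28451, 8)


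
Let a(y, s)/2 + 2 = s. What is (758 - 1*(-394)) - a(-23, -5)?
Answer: 1166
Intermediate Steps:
a(y, s) = -4 + 2*s
(758 - 1*(-394)) - a(-23, -5) = (758 - 1*(-394)) - (-4 + 2*(-5)) = (758 + 394) - (-4 - 10) = 1152 - 1*(-14) = 1152 + 14 = 1166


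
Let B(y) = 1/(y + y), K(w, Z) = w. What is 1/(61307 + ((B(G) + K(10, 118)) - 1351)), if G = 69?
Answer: 138/8275309 ≈ 1.6676e-5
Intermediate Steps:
B(y) = 1/(2*y)
1/(61307 + ((B(G) + K(10, 118)) - 1351)) = 1/(61307 + (((1/2)/69 + 10) - 1351)) = 1/(61307 + (((1/2)*(1/69) + 10) - 1351)) = 1/(61307 + ((1/138 + 10) - 1351)) = 1/(61307 + (1381/138 - 1351)) = 1/(61307 - 185057/138) = 1/(8275309/138) = 138/8275309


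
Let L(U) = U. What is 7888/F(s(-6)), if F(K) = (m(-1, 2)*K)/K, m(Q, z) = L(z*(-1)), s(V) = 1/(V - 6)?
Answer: -3944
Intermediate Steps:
s(V) = 1/(-6 + V)
m(Q, z) = -z (m(Q, z) = z*(-1) = -z)
F(K) = -2 (F(K) = ((-1*2)*K)/K = (-2*K)/K = -2)
7888/F(s(-6)) = 7888/(-2) = 7888*(-½) = -3944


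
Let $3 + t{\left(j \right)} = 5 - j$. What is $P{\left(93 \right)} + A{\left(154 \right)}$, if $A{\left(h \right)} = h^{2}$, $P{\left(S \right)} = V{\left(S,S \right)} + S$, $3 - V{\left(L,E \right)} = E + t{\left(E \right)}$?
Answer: $23810$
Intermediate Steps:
$t{\left(j \right)} = 2 - j$ ($t{\left(j \right)} = -3 - \left(-5 + j\right) = 2 - j$)
$V{\left(L,E \right)} = 1$ ($V{\left(L,E \right)} = 3 - \left(E - \left(-2 + E\right)\right) = 3 - 2 = 1$)
$P{\left(S \right)} = 1 + S$
$P{\left(93 \right)} + A{\left(154 \right)} = \left(1 + 93\right) + 154^{2} = 94 + 23716 = 23810$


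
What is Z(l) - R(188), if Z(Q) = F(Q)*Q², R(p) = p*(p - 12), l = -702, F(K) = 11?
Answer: 5387756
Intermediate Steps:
R(p) = p*(-12 + p)
Z(Q) = 11*Q²
Z(l) - R(188) = 11*(-702)² - 188*(-12 + 188) = 11*492804 - 188*176 = 5420844 - 1*33088 = 5420844 - 33088 = 5387756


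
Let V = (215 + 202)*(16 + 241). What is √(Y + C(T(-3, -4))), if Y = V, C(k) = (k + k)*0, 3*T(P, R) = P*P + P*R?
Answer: √107169 ≈ 327.37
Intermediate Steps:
V = 107169 (V = 417*257 = 107169)
T(P, R) = P²/3 + P*R/3 (T(P, R) = (P*P + P*R)/3 = (P² + P*R)/3 = P²/3 + P*R/3)
C(k) = 0 (C(k) = (2*k)*0 = 0)
Y = 107169
√(Y + C(T(-3, -4))) = √(107169 + 0) = √107169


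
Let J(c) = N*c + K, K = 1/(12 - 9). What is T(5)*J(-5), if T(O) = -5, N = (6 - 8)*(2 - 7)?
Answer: 745/3 ≈ 248.33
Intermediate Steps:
N = 10 (N = -2*(-5) = 10)
K = 1/3 ≈ 0.33333
J(c) = 1/3 + 10*c (J(c) = 10*c + 1/3 = 1/3 + 10*c)
T(5)*J(-5) = -5*(1/3 + 10*(-5)) = -5*(1/3 - 50) = -5*(-149/3) = 745/3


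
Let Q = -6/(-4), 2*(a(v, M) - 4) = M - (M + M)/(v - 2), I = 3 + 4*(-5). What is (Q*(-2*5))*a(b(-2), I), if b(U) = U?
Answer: 525/4 ≈ 131.25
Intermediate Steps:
I = -17 (I = 3 - 20 = -17)
a(v, M) = 4 + M/2 - M/(-2 + v) (a(v, M) = 4 + (M - (M + M)/(v - 2))/2 = 4 + (M - 2*M/(-2 + v))/2 = 4 + (M/2 - M/(-2 + v)) = 4 + M/2 - M/(-2 + v))
Q = 3/2 (Q = -6*(-1/4) = 3/2 ≈ 1.5000)
(Q*(-2*5))*a(b(-2), I) = (3*(-2*5)/2)*((-16 - 4*(-17) + 8*(-2) - 17*(-2))/(2*(-2 - 2))) = ((3/2)*(-10))*((1/2)*(-16 + 68 - 16 + 34)/(-4)) = -15*(-1)*70/(2*4) = -15*(-35/4) = 525/4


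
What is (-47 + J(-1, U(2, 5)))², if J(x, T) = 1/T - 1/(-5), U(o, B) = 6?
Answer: 1957201/900 ≈ 2174.7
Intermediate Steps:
J(x, T) = ⅕ + 1/T (J(x, T) = 1/T - 1*(-⅕) = 1/T + ⅕ = ⅕ + 1/T)
(-47 + J(-1, U(2, 5)))² = (-47 + (⅕)*(5 + 6)/6)² = (-47 + (⅕)*(⅙)*11)² = (-47 + 11/30)² = (-1399/30)² = 1957201/900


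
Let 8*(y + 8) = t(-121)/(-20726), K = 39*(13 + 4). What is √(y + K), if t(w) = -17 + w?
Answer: √1125467169214/41452 ≈ 25.593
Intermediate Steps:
K = 663 (K = 39*17 = 663)
y = -663163/82904 (y = -8 + ((-17 - 121)/(-20726))/8 = -8 + (-138*(-1/20726))/8 = -8 + (⅛)*(69/10363) = -8 + 69/82904 = -663163/82904 ≈ -7.9992)
√(y + K) = √(-663163/82904 + 663) = √(54302189/82904) = √1125467169214/41452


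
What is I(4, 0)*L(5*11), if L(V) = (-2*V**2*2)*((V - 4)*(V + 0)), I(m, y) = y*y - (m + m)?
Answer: 271524000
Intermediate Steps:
I(m, y) = y**2 - 2*m
L(V) = -4*V**3*(-4 + V) (L(V) = (-4*V**2)*((-4 + V)*V) = (-4*V**2)*(V*(-4 + V)) = -4*V**3*(-4 + V))
I(4, 0)*L(5*11) = (0**2 - 2*4)*(4*(5*11)**3*(4 - 5*11)) = (0 - 8)*(4*55**3*(4 - 1*55)) = -32*166375*(4 - 55) = -32*166375*(-51) = -8*(-33940500) = 271524000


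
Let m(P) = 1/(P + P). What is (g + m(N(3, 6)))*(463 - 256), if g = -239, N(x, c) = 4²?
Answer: -1582929/32 ≈ -49467.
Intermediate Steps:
N(x, c) = 16
m(P) = 1/(2*P)
(g + m(N(3, 6)))*(463 - 256) = (-239 + (½)/16)*(463 - 256) = (-239 + (½)*(1/16))*207 = (-239 + 1/32)*207 = -7647/32*207 = -1582929/32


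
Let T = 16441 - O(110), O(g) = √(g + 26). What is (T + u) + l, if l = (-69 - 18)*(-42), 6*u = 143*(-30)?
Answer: 19380 - 2*√34 ≈ 19368.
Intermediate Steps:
u = -715 (u = (143*(-30))/6 = (⅙)*(-4290) = -715)
l = 3654 (l = -87*(-42) = 3654)
O(g) = √(26 + g)
T = 16441 - 2*√34 (T = 16441 - √(26 + 110) = 16441 - √136 = 16441 - 2*√34 ≈ 16429.)
(T + u) + l = ((16441 - 2*√34) - 715) + 3654 = (15726 - 2*√34) + 3654 = 19380 - 2*√34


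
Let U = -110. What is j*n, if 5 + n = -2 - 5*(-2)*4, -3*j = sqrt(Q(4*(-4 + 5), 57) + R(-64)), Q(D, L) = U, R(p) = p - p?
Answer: -11*I*sqrt(110) ≈ -115.37*I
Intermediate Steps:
R(p) = 0
Q(D, L) = -110
j = -I*sqrt(110)/3 (j = -sqrt(-110 + 0)/3 = -I*sqrt(110)/3 ≈ -3.496*I)
n = 33 (n = -5 + (-2 - 5*(-2)*4) = -5 + (-2 + 10*4) = -5 + (-2 + 40) = -5 + 38 = 33)
j*n = -I*sqrt(110)/3*33 = -11*I*sqrt(110)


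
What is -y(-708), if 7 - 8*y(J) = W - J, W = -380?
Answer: 321/8 ≈ 40.125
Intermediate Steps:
y(J) = 387/8 + J/8 (y(J) = 7/8 - (-380 - J)/8 = 7/8 + (95/2 + J/8) = 387/8 + J/8)
-y(-708) = -(387/8 + (⅛)*(-708)) = -(387/8 - 177/2) = -1*(-321/8) = 321/8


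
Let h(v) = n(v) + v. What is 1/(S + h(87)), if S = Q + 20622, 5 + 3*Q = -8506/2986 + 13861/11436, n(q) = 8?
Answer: 51221844/1061049629573 ≈ 4.8275e-5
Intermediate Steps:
Q = -113312575/51221844 (Q = -5/3 + (-8506/2986 + 13861/11436)/3 = -5/3 + (-8506*1/2986 + 13861*(1/11436))/3 = -5/3 + (-4253/1493 + 13861/11436)/3 = -5/3 + (⅓)*(-27942835/17073948) = -5/3 - 27942835/51221844 = -113312575/51221844 ≈ -2.2122)
S = 1056183554393/51221844 (S = -113312575/51221844 + 20622 = 1056183554393/51221844 ≈ 20620.)
h(v) = 8 + v
1/(S + h(87)) = 1/(1056183554393/51221844 + (8 + 87)) = 1/(1056183554393/51221844 + 95) = 1/(1061049629573/51221844) = 51221844/1061049629573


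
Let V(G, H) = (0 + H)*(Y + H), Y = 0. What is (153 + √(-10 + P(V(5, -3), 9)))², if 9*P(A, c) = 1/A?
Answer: (1377 + I*√809)²/81 ≈ 23399.0 + 967.06*I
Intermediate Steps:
V(G, H) = H² (V(G, H) = (0 + H)*(0 + H) = H*H = H²)
P(A, c) = 1/(9*A)
(153 + √(-10 + P(V(5, -3), 9)))² = (153 + √(-10 + 1/(9*((-3)²))))² = (153 + √(-10 + (⅑)/9))² = (153 + √(-10 + (⅑)*(⅑)))² = (153 + √(-10 + 1/81))² = (153 + √(-809/81))² = (153 + I*√809/9)²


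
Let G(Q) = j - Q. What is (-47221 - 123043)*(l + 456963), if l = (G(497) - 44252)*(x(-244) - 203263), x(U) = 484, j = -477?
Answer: -1561549036654488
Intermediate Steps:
G(Q) = -477 - Q
l = 9170883054 (l = ((-477 - 1*497) - 44252)*(484 - 203263) = ((-477 - 497) - 44252)*(-202779) = (-974 - 44252)*(-202779) = -45226*(-202779) = 9170883054)
(-47221 - 123043)*(l + 456963) = (-47221 - 123043)*(9170883054 + 456963) = -170264*9171340017 = -1561549036654488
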